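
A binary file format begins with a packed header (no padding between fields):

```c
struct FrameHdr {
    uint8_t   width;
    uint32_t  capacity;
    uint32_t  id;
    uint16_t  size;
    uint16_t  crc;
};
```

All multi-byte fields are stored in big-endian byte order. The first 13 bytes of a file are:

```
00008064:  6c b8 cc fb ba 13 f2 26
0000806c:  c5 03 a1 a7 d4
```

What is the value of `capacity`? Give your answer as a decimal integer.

3100441530

`capacity` follows `width` (1 byte), so it starts at byte offset 1 and occupies 4 bytes.
Bytes at offsets 1..4: B8 CC FB BA.
Big-endian: lowest address holds the most-significant byte.
The bytes are already most-significant first: 0xB8CCFBBA.
0xB8CCFBBA = 3100441530.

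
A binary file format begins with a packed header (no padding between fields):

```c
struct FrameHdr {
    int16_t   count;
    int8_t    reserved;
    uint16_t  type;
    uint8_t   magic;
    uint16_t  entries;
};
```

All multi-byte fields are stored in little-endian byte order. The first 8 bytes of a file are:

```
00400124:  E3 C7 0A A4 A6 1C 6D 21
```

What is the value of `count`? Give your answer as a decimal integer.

-14365

`count` is the first field, at byte offset 0, occupying 2 bytes.
Bytes at offsets 0..1: E3 C7.
Little-endian stores the least-significant byte at the lowest address.
Reassemble most-significant byte first: C7 E3 → 0xC7E3.
Top bit is set, so as a signed 16-bit value this is 0xC7E3 − 2^16 = -14365.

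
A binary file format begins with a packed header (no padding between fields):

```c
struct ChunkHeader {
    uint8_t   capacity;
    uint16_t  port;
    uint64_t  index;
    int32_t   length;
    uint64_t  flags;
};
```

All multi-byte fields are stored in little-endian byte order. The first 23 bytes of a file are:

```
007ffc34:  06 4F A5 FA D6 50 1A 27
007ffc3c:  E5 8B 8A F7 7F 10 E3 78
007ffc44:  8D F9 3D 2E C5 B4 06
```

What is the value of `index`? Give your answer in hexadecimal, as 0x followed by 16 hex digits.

0x8A8BE5271A50D6FA

`index` follows `capacity` (1 B), `port` (2 B), so it starts at offset 1 + 2 = 3 and occupies 8 bytes.
Bytes at offsets 3..10: FA D6 50 1A 27 E5 8B 8A.
In little-endian order the low byte comes first in memory.
Reassemble most-significant byte first: 8A 8B E5 27 1A 50 D6 FA → 0x8A8BE5271A50D6FA.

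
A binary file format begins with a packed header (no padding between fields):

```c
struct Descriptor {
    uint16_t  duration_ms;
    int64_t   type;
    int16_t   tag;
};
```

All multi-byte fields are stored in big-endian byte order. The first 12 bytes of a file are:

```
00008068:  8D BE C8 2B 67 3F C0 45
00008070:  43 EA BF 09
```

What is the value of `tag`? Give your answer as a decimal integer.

`tag` follows `duration_ms` (2 B), `type` (8 B), so it starts at offset 2 + 8 = 10 and occupies 2 bytes.
Bytes at offsets 10..11: BF 09.
Big-endian stores the most-significant byte at the lowest address.
The bytes are already most-significant first: 0xBF09.
Top bit is set, so as a signed 16-bit value this is 0xBF09 − 2^16 = -16631.

-16631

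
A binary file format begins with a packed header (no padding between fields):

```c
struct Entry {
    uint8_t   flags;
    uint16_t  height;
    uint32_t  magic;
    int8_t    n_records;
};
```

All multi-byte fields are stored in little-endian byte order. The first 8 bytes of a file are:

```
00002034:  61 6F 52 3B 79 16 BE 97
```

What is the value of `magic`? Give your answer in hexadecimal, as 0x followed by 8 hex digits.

`magic` follows `flags` (1 B), `height` (2 B), so it starts at offset 1 + 2 = 3 and occupies 4 bytes.
Bytes at offsets 3..6: 3B 79 16 BE.
Little-endian: lowest address holds the least-significant byte.
Reassemble most-significant byte first: BE 16 79 3B → 0xBE16793B.

0xBE16793B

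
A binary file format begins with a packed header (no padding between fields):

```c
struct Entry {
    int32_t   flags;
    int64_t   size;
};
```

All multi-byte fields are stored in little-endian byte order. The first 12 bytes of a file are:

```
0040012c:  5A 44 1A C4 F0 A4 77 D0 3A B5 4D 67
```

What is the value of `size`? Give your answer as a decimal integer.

7443805023323530480

`size` follows `flags` (4 bytes), so it starts at byte offset 4 and occupies 8 bytes.
Bytes at offsets 4..11: F0 A4 77 D0 3A B5 4D 67.
Little-endian stores the least-significant byte at the lowest address.
Reassemble most-significant byte first: 67 4D B5 3A D0 77 A4 F0 → 0x674DB53AD077A4F0.
0x674DB53AD077A4F0 = 7443805023323530480.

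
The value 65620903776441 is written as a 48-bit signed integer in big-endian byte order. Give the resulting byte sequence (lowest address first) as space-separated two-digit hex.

3B AE 8E A8 D0 B9

65620903776441 in hexadecimal, padded to 48 bits, is 0x3BAE8EA8D0B9.
Split into bytes (most-significant first): 3B AE 8E A8 D0 B9.
Big-endian stores the most-significant byte at the lowest address.
So the memory order matches the most-significant-first order: 3B AE 8E A8 D0 B9.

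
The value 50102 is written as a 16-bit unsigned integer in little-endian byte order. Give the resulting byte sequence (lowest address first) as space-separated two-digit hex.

50102 in hexadecimal, padded to 16 bits, is 0xC3B6.
Split into bytes (most-significant first): C3 B6.
Little-endian: lowest address holds the least-significant byte.
So at ascending addresses the bytes are B6 C3.

B6 C3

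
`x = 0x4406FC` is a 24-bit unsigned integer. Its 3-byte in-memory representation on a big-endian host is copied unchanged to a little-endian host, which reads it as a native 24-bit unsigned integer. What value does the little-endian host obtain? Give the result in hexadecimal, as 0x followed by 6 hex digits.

0xFC0644

Stored big-endian, the bytes at ascending addresses are 44 06 FC.
Read back as little-endian, the first byte is least significant, giving 0xFC0644.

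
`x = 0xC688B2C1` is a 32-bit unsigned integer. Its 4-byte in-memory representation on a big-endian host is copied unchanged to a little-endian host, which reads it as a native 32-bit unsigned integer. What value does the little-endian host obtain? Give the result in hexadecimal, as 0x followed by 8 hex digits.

Stored big-endian, the bytes at ascending addresses are C6 88 B2 C1.
Read back as little-endian, the first byte is least significant, giving 0xC1B288C6.

0xC1B288C6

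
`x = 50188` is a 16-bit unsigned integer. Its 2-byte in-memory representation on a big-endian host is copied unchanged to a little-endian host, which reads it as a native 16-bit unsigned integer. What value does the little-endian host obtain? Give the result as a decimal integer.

50188 in 16-bit hexadecimal is 0xC40C.
Stored big-endian, the bytes at ascending addresses are C4 0C.
Read back as little-endian, the first byte is least significant, giving 0x0CC4.
0x0CC4 = 3268.

3268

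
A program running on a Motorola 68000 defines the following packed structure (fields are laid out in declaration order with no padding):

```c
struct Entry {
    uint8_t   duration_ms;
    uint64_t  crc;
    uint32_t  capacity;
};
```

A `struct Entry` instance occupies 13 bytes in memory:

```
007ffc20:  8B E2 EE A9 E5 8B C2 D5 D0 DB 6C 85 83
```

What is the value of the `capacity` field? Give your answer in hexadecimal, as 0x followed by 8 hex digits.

`capacity` follows `duration_ms` (1 B), `crc` (8 B), so it starts at offset 1 + 8 = 9 and occupies 4 bytes.
Bytes at offsets 9..12: DB 6C 85 83.
In big-endian order the high byte comes first in memory.
The bytes are already most-significant first: 0xDB6C8583.

0xDB6C8583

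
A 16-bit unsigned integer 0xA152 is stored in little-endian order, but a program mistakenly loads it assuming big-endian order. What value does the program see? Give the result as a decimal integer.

Stored little-endian, the bytes at ascending addresses are 52 A1.
Read back as big-endian, the last byte is least significant, giving 0x52A1.
0x52A1 = 21153.

21153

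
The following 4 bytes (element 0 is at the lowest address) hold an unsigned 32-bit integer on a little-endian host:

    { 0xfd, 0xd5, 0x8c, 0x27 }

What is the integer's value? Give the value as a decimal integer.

663541245

Little-endian: lowest address holds the least-significant byte.
Reassemble most-significant byte first: 27 8C D5 FD → 0x278CD5FD.
0x278CD5FD = 663541245.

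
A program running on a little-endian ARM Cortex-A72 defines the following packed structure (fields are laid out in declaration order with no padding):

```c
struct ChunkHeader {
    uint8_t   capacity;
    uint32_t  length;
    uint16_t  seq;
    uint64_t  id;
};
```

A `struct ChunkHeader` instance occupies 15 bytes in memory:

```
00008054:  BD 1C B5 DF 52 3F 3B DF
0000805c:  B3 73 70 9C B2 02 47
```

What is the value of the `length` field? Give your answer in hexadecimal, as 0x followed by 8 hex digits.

`length` follows `capacity` (1 byte), so it starts at byte offset 1 and occupies 4 bytes.
Bytes at offsets 1..4: 1C B5 DF 52.
Little-endian stores the least-significant byte at the lowest address.
Reassemble most-significant byte first: 52 DF B5 1C → 0x52DFB51C.

0x52DFB51C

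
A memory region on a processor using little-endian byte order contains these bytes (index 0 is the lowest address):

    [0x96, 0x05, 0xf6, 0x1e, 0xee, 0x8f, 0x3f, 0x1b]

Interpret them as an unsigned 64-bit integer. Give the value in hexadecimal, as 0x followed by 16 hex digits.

Little-endian stores the least-significant byte at the lowest address.
Reassemble most-significant byte first: 1B 3F 8F EE 1E F6 05 96 → 0x1B3F8FEE1EF60596.

0x1B3F8FEE1EF60596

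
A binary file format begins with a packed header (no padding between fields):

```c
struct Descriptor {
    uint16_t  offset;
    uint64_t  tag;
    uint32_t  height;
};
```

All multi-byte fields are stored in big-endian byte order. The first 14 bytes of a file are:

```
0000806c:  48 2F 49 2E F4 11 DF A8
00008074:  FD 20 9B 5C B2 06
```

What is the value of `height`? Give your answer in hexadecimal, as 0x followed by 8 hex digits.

0x9B5CB206

`height` follows `offset` (2 B), `tag` (8 B), so it starts at offset 2 + 8 = 10 and occupies 4 bytes.
Bytes at offsets 10..13: 9B 5C B2 06.
In big-endian order the high byte comes first in memory.
The bytes are already most-significant first: 0x9B5CB206.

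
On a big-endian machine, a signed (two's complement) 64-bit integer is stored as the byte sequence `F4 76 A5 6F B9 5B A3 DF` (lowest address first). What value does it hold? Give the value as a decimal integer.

-831295181933534241

In big-endian order the high byte comes first in memory.
The bytes are already most-significant first: 0xF476A56FB95BA3DF.
Top bit is set, so as a signed 64-bit value this is 0xF476A56FB95BA3DF − 2^64 = -831295181933534241.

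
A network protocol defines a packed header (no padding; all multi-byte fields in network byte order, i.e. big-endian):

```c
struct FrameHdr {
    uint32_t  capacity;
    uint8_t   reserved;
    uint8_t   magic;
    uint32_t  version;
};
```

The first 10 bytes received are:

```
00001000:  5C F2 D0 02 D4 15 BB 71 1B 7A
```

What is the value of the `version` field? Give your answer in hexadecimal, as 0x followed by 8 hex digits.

0xBB711B7A

`version` follows `capacity` (4 B), `reserved` (1 B), `magic` (1 B), so it starts at offset 4 + 1 + 1 = 6 and occupies 4 bytes.
Bytes at offsets 6..9: BB 71 1B 7A.
In big-endian order the high byte comes first in memory.
The bytes are already most-significant first: 0xBB711B7A.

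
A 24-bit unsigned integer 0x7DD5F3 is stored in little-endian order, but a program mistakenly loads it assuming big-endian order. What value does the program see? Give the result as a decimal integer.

15979901

Stored little-endian, the bytes at ascending addresses are F3 D5 7D.
Read back as big-endian, the last byte is least significant, giving 0xF3D57D.
0xF3D57D = 15979901.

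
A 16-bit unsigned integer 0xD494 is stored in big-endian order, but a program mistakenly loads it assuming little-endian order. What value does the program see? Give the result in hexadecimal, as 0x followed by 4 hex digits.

0x94D4

Stored big-endian, the bytes at ascending addresses are D4 94.
Read back as little-endian, the first byte is least significant, giving 0x94D4.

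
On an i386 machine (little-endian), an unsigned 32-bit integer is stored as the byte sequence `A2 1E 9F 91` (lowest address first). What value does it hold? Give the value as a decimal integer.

Little-endian: lowest address holds the least-significant byte.
Reassemble most-significant byte first: 91 9F 1E A2 → 0x919F1EA2.
0x919F1EA2 = 2443124386.

2443124386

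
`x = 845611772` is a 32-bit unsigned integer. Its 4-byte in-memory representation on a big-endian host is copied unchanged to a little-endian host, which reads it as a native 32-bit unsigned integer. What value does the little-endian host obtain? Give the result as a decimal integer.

845611772 in 32-bit hexadecimal is 0x326702FC.
Stored big-endian, the bytes at ascending addresses are 32 67 02 FC.
Read back as little-endian, the first byte is least significant, giving 0xFC026732.
0xFC026732 = 4228015922.

4228015922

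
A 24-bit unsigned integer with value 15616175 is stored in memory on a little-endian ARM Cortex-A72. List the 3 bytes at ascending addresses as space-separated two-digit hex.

AF 48 EE

15616175 in hexadecimal, padded to 24 bits, is 0xEE48AF.
Split into bytes (most-significant first): EE 48 AF.
Little-endian stores the least-significant byte at the lowest address.
So at ascending addresses the bytes are AF 48 EE.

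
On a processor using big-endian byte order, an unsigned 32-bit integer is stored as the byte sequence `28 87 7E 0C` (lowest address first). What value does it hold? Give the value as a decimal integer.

In big-endian order the high byte comes first in memory.
The bytes are already most-significant first: 0x28877E0C.
0x28877E0C = 679968268.

679968268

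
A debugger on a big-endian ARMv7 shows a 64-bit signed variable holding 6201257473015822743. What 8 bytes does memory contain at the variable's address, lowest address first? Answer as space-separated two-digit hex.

6201257473015822743 in hexadecimal, padded to 64 bits, is 0x560F4AD0E7D83997.
Split into bytes (most-significant first): 56 0F 4A D0 E7 D8 39 97.
Big-endian stores the most-significant byte at the lowest address.
So the memory order matches the most-significant-first order: 56 0F 4A D0 E7 D8 39 97.

56 0F 4A D0 E7 D8 39 97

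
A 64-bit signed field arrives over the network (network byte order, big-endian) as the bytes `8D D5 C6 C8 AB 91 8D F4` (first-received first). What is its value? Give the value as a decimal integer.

-8226450579148141068

Big-endian: lowest address holds the most-significant byte.
The bytes are already most-significant first: 0x8DD5C6C8AB918DF4.
Top bit is set, so as a signed 64-bit value this is 0x8DD5C6C8AB918DF4 − 2^64 = -8226450579148141068.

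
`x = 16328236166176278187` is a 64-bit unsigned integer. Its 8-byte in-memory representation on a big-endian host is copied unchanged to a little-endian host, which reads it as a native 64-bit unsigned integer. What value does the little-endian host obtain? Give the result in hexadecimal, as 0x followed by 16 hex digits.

0xAB869F4D488C99E2

16328236166176278187 in 64-bit hexadecimal is 0xE2998C484D9F86AB.
Stored big-endian, the bytes at ascending addresses are E2 99 8C 48 4D 9F 86 AB.
Read back as little-endian, the first byte is least significant, giving 0xAB869F4D488C99E2.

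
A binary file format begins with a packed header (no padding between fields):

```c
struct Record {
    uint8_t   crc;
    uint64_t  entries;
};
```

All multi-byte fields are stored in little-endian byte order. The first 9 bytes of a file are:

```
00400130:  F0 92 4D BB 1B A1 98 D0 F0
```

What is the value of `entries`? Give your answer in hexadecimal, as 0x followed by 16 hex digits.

`entries` follows `crc` (1 byte), so it starts at byte offset 1 and occupies 8 bytes.
Bytes at offsets 1..8: 92 4D BB 1B A1 98 D0 F0.
Little-endian: lowest address holds the least-significant byte.
Reassemble most-significant byte first: F0 D0 98 A1 1B BB 4D 92 → 0xF0D098A11BBB4D92.

0xF0D098A11BBB4D92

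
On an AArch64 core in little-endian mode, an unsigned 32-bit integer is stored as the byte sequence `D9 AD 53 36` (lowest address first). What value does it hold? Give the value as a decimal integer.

911453657

Little-endian stores the least-significant byte at the lowest address.
Reassemble most-significant byte first: 36 53 AD D9 → 0x3653ADD9.
0x3653ADD9 = 911453657.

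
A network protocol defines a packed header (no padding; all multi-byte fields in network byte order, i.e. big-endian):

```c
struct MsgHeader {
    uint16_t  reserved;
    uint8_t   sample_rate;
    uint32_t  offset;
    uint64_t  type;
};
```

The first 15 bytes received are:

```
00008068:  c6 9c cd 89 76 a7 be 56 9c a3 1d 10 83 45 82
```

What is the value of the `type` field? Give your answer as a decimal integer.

`type` follows `reserved` (2 B), `sample_rate` (1 B), `offset` (4 B), so it starts at offset 2 + 1 + 4 = 7 and occupies 8 bytes.
Bytes at offsets 7..14: 56 9C A3 1D 10 83 45 82.
In big-endian order the high byte comes first in memory.
The bytes are already most-significant first: 0x569CA31D10834582.
0x569CA31D10834582 = 6241042528855082370.

6241042528855082370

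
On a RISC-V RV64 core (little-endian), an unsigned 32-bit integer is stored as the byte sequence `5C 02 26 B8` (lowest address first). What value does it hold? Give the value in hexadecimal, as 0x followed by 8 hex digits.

0xB826025C

Little-endian stores the least-significant byte at the lowest address.
Reassemble most-significant byte first: B8 26 02 5C → 0xB826025C.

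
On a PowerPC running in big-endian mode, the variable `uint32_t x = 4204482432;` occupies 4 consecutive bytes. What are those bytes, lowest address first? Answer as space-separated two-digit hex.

4204482432 in hexadecimal, padded to 32 bits, is 0xFA9B4F80.
Split into bytes (most-significant first): FA 9B 4F 80.
Big-endian: lowest address holds the most-significant byte.
So the memory order matches the most-significant-first order: FA 9B 4F 80.

FA 9B 4F 80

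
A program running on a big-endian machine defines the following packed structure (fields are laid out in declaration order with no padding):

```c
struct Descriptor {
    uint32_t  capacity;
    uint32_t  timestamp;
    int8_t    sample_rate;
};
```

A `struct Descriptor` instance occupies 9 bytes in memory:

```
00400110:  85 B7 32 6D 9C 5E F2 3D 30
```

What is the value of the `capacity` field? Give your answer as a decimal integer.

2243375725

`capacity` is the first field, at byte offset 0, occupying 4 bytes.
Bytes at offsets 0..3: 85 B7 32 6D.
Big-endian stores the most-significant byte at the lowest address.
The bytes are already most-significant first: 0x85B7326D.
0x85B7326D = 2243375725.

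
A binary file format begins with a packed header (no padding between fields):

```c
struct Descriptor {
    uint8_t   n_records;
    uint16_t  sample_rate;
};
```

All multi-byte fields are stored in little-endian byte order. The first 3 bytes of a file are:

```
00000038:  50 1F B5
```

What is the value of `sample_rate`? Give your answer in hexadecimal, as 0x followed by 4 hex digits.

`sample_rate` follows `n_records` (1 byte), so it starts at byte offset 1 and occupies 2 bytes.
Bytes at offsets 1..2: 1F B5.
Little-endian stores the least-significant byte at the lowest address.
Reassemble most-significant byte first: B5 1F → 0xB51F.

0xB51F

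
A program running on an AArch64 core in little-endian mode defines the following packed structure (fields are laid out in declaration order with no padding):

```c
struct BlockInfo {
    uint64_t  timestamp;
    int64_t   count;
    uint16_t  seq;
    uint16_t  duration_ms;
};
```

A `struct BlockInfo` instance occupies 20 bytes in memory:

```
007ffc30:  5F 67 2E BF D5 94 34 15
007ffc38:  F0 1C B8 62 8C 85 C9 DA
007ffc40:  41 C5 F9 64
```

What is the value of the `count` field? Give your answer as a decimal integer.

`count` follows `timestamp` (8 bytes), so it starts at byte offset 8 and occupies 8 bytes.
Bytes at offsets 8..15: F0 1C B8 62 8C 85 C9 DA.
Little-endian stores the least-significant byte at the lowest address.
Reassemble most-significant byte first: DA C9 85 8C 62 B8 1C F0 → 0xDAC9858C62B81CF0.
Top bit is set, so as a signed 64-bit value this is 0xDAC9858C62B81CF0 − 2^64 = -2681465265124270864.

-2681465265124270864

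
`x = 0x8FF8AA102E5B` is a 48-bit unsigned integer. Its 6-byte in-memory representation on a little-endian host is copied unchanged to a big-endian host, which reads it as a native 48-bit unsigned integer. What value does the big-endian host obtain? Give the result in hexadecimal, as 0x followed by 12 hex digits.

Stored little-endian, the bytes at ascending addresses are 5B 2E 10 AA F8 8F.
Read back as big-endian, the last byte is least significant, giving 0x5B2E10AAF88F.

0x5B2E10AAF88F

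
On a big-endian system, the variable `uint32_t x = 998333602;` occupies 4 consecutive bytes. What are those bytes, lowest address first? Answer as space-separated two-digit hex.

998333602 in hexadecimal, padded to 32 bits, is 0x3B815CA2.
Split into bytes (most-significant first): 3B 81 5C A2.
Big-endian stores the most-significant byte at the lowest address.
So the memory order matches the most-significant-first order: 3B 81 5C A2.

3B 81 5C A2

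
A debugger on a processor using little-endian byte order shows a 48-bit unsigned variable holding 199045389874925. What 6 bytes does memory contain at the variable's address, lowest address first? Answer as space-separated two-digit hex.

199045389874925 in hexadecimal, padded to 48 bits, is 0xB507DDC1F6ED.
Split into bytes (most-significant first): B5 07 DD C1 F6 ED.
In little-endian order the low byte comes first in memory.
So at ascending addresses the bytes are ED F6 C1 DD 07 B5.

ED F6 C1 DD 07 B5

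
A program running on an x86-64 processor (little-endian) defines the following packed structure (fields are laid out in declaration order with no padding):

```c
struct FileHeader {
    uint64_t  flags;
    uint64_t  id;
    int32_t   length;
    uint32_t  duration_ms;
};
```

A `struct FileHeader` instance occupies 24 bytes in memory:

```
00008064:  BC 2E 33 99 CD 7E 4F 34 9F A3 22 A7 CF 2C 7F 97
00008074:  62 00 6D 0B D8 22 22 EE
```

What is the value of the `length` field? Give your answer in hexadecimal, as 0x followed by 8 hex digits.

0x0B6D0062

`length` follows `flags` (8 B), `id` (8 B), so it starts at offset 8 + 8 = 16 and occupies 4 bytes.
Bytes at offsets 16..19: 62 00 6D 0B.
Little-endian stores the least-significant byte at the lowest address.
Reassemble most-significant byte first: 0B 6D 00 62 → 0x0B6D0062.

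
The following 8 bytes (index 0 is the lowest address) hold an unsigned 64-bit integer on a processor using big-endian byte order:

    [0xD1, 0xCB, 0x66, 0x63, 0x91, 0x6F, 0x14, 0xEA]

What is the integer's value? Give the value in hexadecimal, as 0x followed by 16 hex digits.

Big-endian: lowest address holds the most-significant byte.
The bytes are already most-significant first: 0xD1CB6663916F14EA.

0xD1CB6663916F14EA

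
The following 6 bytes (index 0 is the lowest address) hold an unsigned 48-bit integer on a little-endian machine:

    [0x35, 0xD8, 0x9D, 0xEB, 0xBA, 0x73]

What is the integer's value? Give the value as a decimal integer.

Little-endian stores the least-significant byte at the lowest address.
Reassemble most-significant byte first: 73 BA EB 9D D8 35 → 0x73BAEB9DD835.
0x73BAEB9DD835 = 127246654101557.

127246654101557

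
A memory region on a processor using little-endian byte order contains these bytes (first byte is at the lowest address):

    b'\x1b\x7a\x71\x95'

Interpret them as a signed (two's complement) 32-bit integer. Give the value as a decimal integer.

-1787725285

In little-endian order the low byte comes first in memory.
Reassemble most-significant byte first: 95 71 7A 1B → 0x95717A1B.
Top bit is set, so as a signed 32-bit value this is 0x95717A1B − 2^32 = -1787725285.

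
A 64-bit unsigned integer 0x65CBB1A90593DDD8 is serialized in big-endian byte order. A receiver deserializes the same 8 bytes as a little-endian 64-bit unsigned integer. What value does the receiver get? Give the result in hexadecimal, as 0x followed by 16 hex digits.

Stored big-endian, the bytes at ascending addresses are 65 CB B1 A9 05 93 DD D8.
Read back as little-endian, the first byte is least significant, giving 0xD8DD9305A9B1CB65.

0xD8DD9305A9B1CB65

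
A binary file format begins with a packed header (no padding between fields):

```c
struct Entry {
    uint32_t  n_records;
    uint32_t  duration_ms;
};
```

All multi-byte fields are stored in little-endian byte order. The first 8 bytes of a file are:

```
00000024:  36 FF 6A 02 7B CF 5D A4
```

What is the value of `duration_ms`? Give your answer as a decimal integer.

`duration_ms` follows `n_records` (4 bytes), so it starts at byte offset 4 and occupies 4 bytes.
Bytes at offsets 4..7: 7B CF 5D A4.
Little-endian: lowest address holds the least-significant byte.
Reassemble most-significant byte first: A4 5D CF 7B → 0xA45DCF7B.
0xA45DCF7B = 2757611387.

2757611387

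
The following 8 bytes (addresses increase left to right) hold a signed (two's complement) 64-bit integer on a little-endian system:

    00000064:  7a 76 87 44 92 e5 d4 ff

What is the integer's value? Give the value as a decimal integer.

-12132482597554566

Little-endian: lowest address holds the least-significant byte.
Reassemble most-significant byte first: FF D4 E5 92 44 87 76 7A → 0xFFD4E5924487767A.
Top bit is set, so as a signed 64-bit value this is 0xFFD4E5924487767A − 2^64 = -12132482597554566.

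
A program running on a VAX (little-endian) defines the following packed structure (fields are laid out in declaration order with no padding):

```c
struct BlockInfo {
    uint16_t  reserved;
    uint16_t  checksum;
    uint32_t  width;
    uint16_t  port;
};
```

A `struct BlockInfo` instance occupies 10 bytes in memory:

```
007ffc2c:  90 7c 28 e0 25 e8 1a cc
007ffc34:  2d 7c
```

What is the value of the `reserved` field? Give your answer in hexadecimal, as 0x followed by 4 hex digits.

0x7C90

`reserved` is the first field, at byte offset 0, occupying 2 bytes.
Bytes at offsets 0..1: 90 7C.
Little-endian: lowest address holds the least-significant byte.
Reassemble most-significant byte first: 7C 90 → 0x7C90.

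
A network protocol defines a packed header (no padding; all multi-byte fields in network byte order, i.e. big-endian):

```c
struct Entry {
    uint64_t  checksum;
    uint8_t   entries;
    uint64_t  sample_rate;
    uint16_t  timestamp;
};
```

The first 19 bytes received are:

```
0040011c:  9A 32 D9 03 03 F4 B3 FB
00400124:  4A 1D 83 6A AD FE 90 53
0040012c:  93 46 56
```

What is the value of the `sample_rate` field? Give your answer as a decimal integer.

`sample_rate` follows `checksum` (8 B), `entries` (1 B), so it starts at offset 8 + 1 = 9 and occupies 8 bytes.
Bytes at offsets 9..16: 1D 83 6A AD FE 90 53 93.
Big-endian: lowest address holds the most-significant byte.
The bytes are already most-significant first: 0x1D836AADFE905393.
0x1D836AADFE905393 = 2126660744581763987.

2126660744581763987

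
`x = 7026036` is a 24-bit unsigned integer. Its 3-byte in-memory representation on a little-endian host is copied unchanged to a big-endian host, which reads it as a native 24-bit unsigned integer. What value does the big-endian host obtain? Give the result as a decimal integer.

7026036 in 24-bit hexadecimal is 0x6B3574.
Stored little-endian, the bytes at ascending addresses are 74 35 6B.
Read back as big-endian, the last byte is least significant, giving 0x74356B.
0x74356B = 7615851.

7615851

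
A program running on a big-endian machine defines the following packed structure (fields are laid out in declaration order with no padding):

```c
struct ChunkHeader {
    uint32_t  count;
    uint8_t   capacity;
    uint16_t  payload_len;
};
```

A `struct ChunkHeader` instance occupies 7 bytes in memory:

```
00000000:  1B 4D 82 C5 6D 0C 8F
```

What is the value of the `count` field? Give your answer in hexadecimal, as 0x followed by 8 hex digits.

`count` is the first field, at byte offset 0, occupying 4 bytes.
Bytes at offsets 0..3: 1B 4D 82 C5.
Big-endian: lowest address holds the most-significant byte.
The bytes are already most-significant first: 0x1B4D82C5.

0x1B4D82C5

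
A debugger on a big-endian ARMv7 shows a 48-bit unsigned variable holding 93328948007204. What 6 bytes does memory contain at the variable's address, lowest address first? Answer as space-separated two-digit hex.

93328948007204 in hexadecimal, padded to 48 bits, is 0x54E1D6CB1124.
Split into bytes (most-significant first): 54 E1 D6 CB 11 24.
In big-endian order the high byte comes first in memory.
So the memory order matches the most-significant-first order: 54 E1 D6 CB 11 24.

54 E1 D6 CB 11 24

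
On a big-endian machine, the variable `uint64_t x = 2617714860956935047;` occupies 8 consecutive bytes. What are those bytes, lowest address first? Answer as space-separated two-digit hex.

24 53 FD CB FA 99 63 87

2617714860956935047 in hexadecimal, padded to 64 bits, is 0x2453FDCBFA996387.
Split into bytes (most-significant first): 24 53 FD CB FA 99 63 87.
Big-endian stores the most-significant byte at the lowest address.
So the memory order matches the most-significant-first order: 24 53 FD CB FA 99 63 87.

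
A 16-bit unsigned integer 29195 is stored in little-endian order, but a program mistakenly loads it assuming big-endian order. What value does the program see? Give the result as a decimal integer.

29195 in 16-bit hexadecimal is 0x720B.
Stored little-endian, the bytes at ascending addresses are 0B 72.
Read back as big-endian, the last byte is least significant, giving 0x0B72.
0x0B72 = 2930.

2930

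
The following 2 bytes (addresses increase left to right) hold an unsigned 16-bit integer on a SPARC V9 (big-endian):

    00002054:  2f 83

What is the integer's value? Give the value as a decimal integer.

Big-endian: lowest address holds the most-significant byte.
The bytes are already most-significant first: 0x2F83.
0x2F83 = 12163.

12163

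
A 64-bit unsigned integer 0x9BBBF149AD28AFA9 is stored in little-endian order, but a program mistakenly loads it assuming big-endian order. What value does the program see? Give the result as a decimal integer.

Stored little-endian, the bytes at ascending addresses are A9 AF 28 AD 49 F1 BB 9B.
Read back as big-endian, the last byte is least significant, giving 0xA9AF28AD49F1BB9B.
0xA9AF28AD49F1BB9B = 12227036238069218203.

12227036238069218203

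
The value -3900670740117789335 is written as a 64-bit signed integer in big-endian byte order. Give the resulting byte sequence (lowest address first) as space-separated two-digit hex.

Two's complement of -3900670740117789335 in 64 bits: 3900670740117789335 = 0x3621F75F1A7B1A97; invert → 0xC9DE08A0E584E568; add 1 → 0xC9DE08A0E584E569.
Split into bytes (most-significant first): C9 DE 08 A0 E5 84 E5 69.
In big-endian order the high byte comes first in memory.
So the memory order matches the most-significant-first order: C9 DE 08 A0 E5 84 E5 69.

C9 DE 08 A0 E5 84 E5 69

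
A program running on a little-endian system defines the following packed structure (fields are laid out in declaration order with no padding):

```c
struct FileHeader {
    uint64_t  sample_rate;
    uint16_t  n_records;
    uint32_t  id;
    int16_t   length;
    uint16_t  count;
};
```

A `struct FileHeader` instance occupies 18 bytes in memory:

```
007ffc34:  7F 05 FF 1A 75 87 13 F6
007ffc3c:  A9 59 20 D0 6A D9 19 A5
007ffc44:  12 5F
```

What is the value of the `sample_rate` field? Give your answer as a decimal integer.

17731665094921618815

`sample_rate` is the first field, at byte offset 0, occupying 8 bytes.
Bytes at offsets 0..7: 7F 05 FF 1A 75 87 13 F6.
In little-endian order the low byte comes first in memory.
Reassemble most-significant byte first: F6 13 87 75 1A FF 05 7F → 0xF61387751AFF057F.
0xF61387751AFF057F = 17731665094921618815.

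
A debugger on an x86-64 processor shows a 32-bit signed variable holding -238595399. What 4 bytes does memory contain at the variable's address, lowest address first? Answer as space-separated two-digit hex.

B9 52 C7 F1

Two's complement of -238595399 in 32 bits: 238595399 = 0x0E38AD47; invert → 0xF1C752B8; add 1 → 0xF1C752B9.
Split into bytes (most-significant first): F1 C7 52 B9.
Little-endian: lowest address holds the least-significant byte.
So at ascending addresses the bytes are B9 52 C7 F1.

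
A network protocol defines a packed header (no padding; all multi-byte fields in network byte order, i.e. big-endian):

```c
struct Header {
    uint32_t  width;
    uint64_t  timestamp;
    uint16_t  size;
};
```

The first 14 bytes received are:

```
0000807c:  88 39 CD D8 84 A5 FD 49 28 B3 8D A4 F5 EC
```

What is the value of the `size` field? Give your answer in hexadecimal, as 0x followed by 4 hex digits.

`size` follows `width` (4 B), `timestamp` (8 B), so it starts at offset 4 + 8 = 12 and occupies 2 bytes.
Bytes at offsets 12..13: F5 EC.
In big-endian order the high byte comes first in memory.
The bytes are already most-significant first: 0xF5EC.

0xF5EC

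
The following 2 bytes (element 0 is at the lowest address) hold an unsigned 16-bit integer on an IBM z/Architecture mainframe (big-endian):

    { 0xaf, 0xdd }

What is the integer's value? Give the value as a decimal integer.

45021

Big-endian: lowest address holds the most-significant byte.
The bytes are already most-significant first: 0xAFDD.
0xAFDD = 45021.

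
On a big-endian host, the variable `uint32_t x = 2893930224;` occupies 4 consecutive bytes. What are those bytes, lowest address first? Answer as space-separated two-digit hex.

2893930224 in hexadecimal, padded to 32 bits, is 0xAC7DDEF0.
Split into bytes (most-significant first): AC 7D DE F0.
In big-endian order the high byte comes first in memory.
So the memory order matches the most-significant-first order: AC 7D DE F0.

AC 7D DE F0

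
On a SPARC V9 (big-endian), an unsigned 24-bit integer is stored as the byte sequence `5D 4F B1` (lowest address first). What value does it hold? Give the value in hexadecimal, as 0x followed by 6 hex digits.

0x5D4FB1

In big-endian order the high byte comes first in memory.
The bytes are already most-significant first: 0x5D4FB1.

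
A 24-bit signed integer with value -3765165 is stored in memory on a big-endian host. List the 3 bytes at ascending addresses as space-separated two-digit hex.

Two's complement of -3765165 in 24 bits: 3765165 = 0x3973AD; invert → 0xC68C52; add 1 → 0xC68C53.
Split into bytes (most-significant first): C6 8C 53.
In big-endian order the high byte comes first in memory.
So the memory order matches the most-significant-first order: C6 8C 53.

C6 8C 53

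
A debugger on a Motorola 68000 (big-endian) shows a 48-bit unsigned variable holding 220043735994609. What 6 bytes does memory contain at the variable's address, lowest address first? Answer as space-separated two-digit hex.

C8 20 EC B8 10 F1

220043735994609 in hexadecimal, padded to 48 bits, is 0xC820ECB810F1.
Split into bytes (most-significant first): C8 20 EC B8 10 F1.
Big-endian: lowest address holds the most-significant byte.
So the memory order matches the most-significant-first order: C8 20 EC B8 10 F1.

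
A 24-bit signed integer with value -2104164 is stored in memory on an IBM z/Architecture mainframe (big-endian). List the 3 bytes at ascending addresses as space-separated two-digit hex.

Two's complement of -2104164 in 24 bits: 2104164 = 0x201B64; invert → 0xDFE49B; add 1 → 0xDFE49C.
Split into bytes (most-significant first): DF E4 9C.
Big-endian: lowest address holds the most-significant byte.
So the memory order matches the most-significant-first order: DF E4 9C.

DF E4 9C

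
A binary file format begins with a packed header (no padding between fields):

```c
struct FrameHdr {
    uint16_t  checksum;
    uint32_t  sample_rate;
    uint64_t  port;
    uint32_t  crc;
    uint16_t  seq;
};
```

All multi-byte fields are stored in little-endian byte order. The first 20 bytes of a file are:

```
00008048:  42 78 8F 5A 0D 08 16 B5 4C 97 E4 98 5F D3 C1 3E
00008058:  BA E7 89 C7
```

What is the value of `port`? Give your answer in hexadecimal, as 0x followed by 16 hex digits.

0xD35F98E4974CB516

`port` follows `checksum` (2 B), `sample_rate` (4 B), so it starts at offset 2 + 4 = 6 and occupies 8 bytes.
Bytes at offsets 6..13: 16 B5 4C 97 E4 98 5F D3.
Little-endian: lowest address holds the least-significant byte.
Reassemble most-significant byte first: D3 5F 98 E4 97 4C B5 16 → 0xD35F98E4974CB516.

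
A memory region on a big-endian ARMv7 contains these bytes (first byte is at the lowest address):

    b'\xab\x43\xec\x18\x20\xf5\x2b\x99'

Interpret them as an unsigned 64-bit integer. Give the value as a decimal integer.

Big-endian: lowest address holds the most-significant byte.
The bytes are already most-significant first: 0xAB43EC1820F52B99.
0xAB43EC1820F52B99 = 12340966992301599641.

12340966992301599641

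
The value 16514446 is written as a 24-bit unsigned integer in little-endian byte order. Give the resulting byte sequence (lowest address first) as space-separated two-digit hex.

8E FD FB

16514446 in hexadecimal, padded to 24 bits, is 0xFBFD8E.
Split into bytes (most-significant first): FB FD 8E.
Little-endian: lowest address holds the least-significant byte.
So at ascending addresses the bytes are 8E FD FB.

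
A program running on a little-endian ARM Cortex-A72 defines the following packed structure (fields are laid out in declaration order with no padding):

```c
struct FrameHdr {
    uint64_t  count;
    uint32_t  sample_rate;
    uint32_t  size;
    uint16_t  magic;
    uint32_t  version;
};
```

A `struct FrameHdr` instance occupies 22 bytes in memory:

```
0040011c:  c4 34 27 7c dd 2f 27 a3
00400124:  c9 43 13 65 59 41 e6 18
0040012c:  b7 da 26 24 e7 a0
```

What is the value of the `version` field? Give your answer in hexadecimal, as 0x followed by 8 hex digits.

`version` follows `count` (8 B), `sample_rate` (4 B), `size` (4 B), `magic` (2 B), so it starts at offset 8 + 4 + 4 + 2 = 18 and occupies 4 bytes.
Bytes at offsets 18..21: 26 24 E7 A0.
Little-endian stores the least-significant byte at the lowest address.
Reassemble most-significant byte first: A0 E7 24 26 → 0xA0E72426.

0xA0E72426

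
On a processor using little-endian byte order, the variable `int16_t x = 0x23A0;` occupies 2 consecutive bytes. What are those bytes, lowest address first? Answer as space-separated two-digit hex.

Split into bytes (most-significant first): 23 A0.
Little-endian: lowest address holds the least-significant byte.
So at ascending addresses the bytes are A0 23.

A0 23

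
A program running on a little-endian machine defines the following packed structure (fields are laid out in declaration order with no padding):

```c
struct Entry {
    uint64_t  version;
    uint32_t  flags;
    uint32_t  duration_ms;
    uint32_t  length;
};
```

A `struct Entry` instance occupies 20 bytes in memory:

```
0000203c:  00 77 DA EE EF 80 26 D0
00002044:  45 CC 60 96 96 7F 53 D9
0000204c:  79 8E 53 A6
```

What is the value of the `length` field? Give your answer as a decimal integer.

2790493817

`length` follows `version` (8 B), `flags` (4 B), `duration_ms` (4 B), so it starts at offset 8 + 4 + 4 = 16 and occupies 4 bytes.
Bytes at offsets 16..19: 79 8E 53 A6.
Little-endian: lowest address holds the least-significant byte.
Reassemble most-significant byte first: A6 53 8E 79 → 0xA6538E79.
0xA6538E79 = 2790493817.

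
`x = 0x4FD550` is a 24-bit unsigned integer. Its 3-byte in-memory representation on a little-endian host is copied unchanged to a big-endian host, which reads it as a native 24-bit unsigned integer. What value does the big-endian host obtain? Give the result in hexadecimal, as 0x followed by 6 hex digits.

0x50D54F

Stored little-endian, the bytes at ascending addresses are 50 D5 4F.
Read back as big-endian, the last byte is least significant, giving 0x50D54F.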